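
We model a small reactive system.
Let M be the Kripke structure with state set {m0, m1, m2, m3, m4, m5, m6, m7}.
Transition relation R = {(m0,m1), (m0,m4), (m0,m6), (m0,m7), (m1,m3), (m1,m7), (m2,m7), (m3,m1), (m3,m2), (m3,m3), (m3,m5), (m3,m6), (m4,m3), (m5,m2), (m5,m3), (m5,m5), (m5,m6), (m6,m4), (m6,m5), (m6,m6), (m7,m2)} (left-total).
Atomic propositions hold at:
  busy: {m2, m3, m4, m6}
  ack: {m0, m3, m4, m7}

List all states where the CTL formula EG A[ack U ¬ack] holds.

{m1, m2, m5, m6, m7}

Sat(¬ack) = {m1, m2, m5, m6}
A[ack U ¬ack]: least fixpoint, start Z0 = Sat(¬ack) = {m1, m2, m5, m6}, add states in Sat(ack) with every successor in Z. Z1 = {m1, m2, m5, m6, m7}; fixed.
Sat(A[ack U ¬ack]) = {m1, m2, m5, m6, m7}
EG A[ack U ¬ack]: greatest fixpoint, start Z0 = {m1, m2, m5, m6, m7}, keep only states in Sat with some successor in Z. Already a fixed point.
Sat(EG A[ack U ¬ack]) = {m1, m2, m5, m6, m7}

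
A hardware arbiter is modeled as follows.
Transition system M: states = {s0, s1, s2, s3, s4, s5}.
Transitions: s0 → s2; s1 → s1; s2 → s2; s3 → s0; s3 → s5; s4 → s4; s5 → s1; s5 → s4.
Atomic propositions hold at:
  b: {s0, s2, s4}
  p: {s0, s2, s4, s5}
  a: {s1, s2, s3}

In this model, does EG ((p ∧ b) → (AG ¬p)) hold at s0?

Sat(p ∧ b) = {s0, s2, s4}
Sat(¬p) = {s1, s3}
AG ¬p: greatest fixpoint, start Z0 = {s1, s3}, keep only states in Sat with every successor in Z. Z1 = {s1}; fixed.
Sat(AG ¬p) = {s1}
Sat((p ∧ b) → (AG ¬p)) = {s1, s3, s5}
EG ((p ∧ b) → (AG ¬p)): greatest fixpoint, start Z0 = {s1, s3, s5}, keep only states in Sat with some successor in Z. Already a fixed point.
Sat(EG ((p ∧ b) → (AG ¬p))) = {s1, s3, s5}
s0 ∉ Sat(EG ((p ∧ b) → (AG ¬p))) = {s1, s3, s5}, so the formula does not hold at s0.

No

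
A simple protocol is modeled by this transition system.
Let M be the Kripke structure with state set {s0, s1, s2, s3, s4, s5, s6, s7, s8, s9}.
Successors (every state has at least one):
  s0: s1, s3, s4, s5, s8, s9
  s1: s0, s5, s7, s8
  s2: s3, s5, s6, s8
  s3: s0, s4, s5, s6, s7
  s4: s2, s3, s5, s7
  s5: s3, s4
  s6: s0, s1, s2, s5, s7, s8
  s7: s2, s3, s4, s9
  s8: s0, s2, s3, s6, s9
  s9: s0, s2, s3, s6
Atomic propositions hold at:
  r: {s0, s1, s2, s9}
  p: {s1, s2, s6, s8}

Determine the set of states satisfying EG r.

{s0, s1, s9}

EG r: greatest fixpoint, start Z0 = {s0, s1, s2, s9}, keep only states in Sat with some successor in Z. Z1 = {s0, s1, s9}; fixed.
Sat(EG r) = {s0, s1, s9}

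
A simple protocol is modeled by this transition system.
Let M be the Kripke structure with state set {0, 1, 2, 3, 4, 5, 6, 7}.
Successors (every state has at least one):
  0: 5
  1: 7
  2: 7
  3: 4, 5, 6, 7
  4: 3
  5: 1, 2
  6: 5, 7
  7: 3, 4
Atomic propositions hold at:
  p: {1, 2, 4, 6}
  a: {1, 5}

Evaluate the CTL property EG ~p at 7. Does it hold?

Sat(~p) = {0, 3, 5, 7}
EG ~p: greatest fixpoint, start Z0 = {0, 3, 5, 7}, keep only states in Sat with some successor in Z. Z1 = {0, 3, 7}; Z2 = {3, 7}; fixed.
Sat(EG ~p) = {3, 7}
7 ∈ Sat(EG ~p) = {3, 7}, so the formula holds at 7.

Yes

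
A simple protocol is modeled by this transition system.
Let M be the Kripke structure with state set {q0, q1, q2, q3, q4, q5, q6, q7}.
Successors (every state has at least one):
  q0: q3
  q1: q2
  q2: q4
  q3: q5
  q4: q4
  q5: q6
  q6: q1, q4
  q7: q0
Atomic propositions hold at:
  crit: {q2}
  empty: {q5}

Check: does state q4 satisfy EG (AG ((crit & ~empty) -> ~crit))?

Sat(~empty) = {q0, q1, q2, q3, q4, q6, q7}
Sat(crit & ~empty) = {q2}
Sat(~crit) = {q0, q1, q3, q4, q5, q6, q7}
Sat((crit & ~empty) -> ~crit) = {q0, q1, q3, q4, q5, q6, q7}
AG ((crit & ~empty) -> ~crit): greatest fixpoint, start Z0 = {q0, q1, q3, q4, q5, q6, q7}, keep only states in Sat with every successor in Z. Z1 = {q0, q3, q4, q5, q6, q7}; Z2 = {q0, q3, q4, q5, q7}; Z3 = {q0, q3, q4, q7}; Z4 = {q0, q4, q7}; Z5 = {q4, q7}; Z6 = {q4}; fixed.
Sat(AG ((crit & ~empty) -> ~crit)) = {q4}
EG (AG ((crit & ~empty) -> ~crit)): greatest fixpoint, start Z0 = {q4}, keep only states in Sat with some successor in Z. Already a fixed point.
Sat(EG (AG ((crit & ~empty) -> ~crit))) = {q4}
q4 ∈ Sat(EG (AG ((crit & ~empty) -> ~crit))) = {q4}, so the formula holds at q4.

Yes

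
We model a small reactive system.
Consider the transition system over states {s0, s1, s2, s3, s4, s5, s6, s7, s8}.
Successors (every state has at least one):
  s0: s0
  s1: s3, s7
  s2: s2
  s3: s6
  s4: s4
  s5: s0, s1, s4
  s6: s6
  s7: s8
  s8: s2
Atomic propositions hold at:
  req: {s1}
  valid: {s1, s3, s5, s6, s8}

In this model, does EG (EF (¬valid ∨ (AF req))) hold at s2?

Sat(¬valid) = {s0, s2, s4, s7}
AF req: least fixpoint, start Z0 = {s1}, add states with every successor in Z. Already a fixed point.
Sat(AF req) = {s1}
Sat(¬valid ∨ (AF req)) = {s0, s1, s2, s4, s7}
EF (¬valid ∨ (AF req)): least fixpoint, start Z0 = {s0, s1, s2, s4, s7}, add states with some successor in Z. Z1 = {s0, s1, s2, s4, s5, s7, s8}; fixed.
Sat(EF (¬valid ∨ (AF req))) = {s0, s1, s2, s4, s5, s7, s8}
EG (EF (¬valid ∨ (AF req))): greatest fixpoint, start Z0 = {s0, s1, s2, s4, s5, s7, s8}, keep only states in Sat with some successor in Z. Already a fixed point.
Sat(EG (EF (¬valid ∨ (AF req)))) = {s0, s1, s2, s4, s5, s7, s8}
s2 ∈ Sat(EG (EF (¬valid ∨ (AF req)))) = {s0, s1, s2, s4, s5, s7, s8}, so the formula holds at s2.

Yes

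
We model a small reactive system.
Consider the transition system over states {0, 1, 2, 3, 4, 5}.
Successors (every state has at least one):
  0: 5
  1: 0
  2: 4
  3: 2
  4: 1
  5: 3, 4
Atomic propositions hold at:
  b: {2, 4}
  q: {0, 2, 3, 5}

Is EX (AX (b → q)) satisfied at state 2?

Sat(b → q) = {0, 1, 2, 3, 5}
Sat(AX (b → q)) = {s : every successor in {0, 1, 2, 3, 5}} = {0, 1, 3, 4}
Sat(EX (AX (b → q))) = {s : some successor in {0, 1, 3, 4}} = {1, 2, 4, 5}
2 ∈ Sat(EX (AX (b → q))) = {1, 2, 4, 5}, so the formula holds at 2.

Yes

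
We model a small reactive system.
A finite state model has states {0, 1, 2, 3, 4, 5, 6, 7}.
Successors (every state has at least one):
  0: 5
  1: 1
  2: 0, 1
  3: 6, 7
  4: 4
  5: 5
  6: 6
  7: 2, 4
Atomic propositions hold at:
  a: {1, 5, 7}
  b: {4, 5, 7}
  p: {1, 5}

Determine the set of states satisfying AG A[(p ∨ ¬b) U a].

Sat(¬b) = {0, 1, 2, 3, 6}
Sat(p ∨ ¬b) = {0, 1, 2, 3, 5, 6}
A[(p ∨ ¬b) U a]: least fixpoint, start Z0 = Sat(a) = {1, 5, 7}, add states in Sat(p ∨ ¬b) with every successor in Z. Z1 = {0, 1, 5, 7}; Z2 = {0, 1, 2, 5, 7}; fixed.
Sat(A[(p ∨ ¬b) U a]) = {0, 1, 2, 5, 7}
AG A[(p ∨ ¬b) U a]: greatest fixpoint, start Z0 = {0, 1, 2, 5, 7}, keep only states in Sat with every successor in Z. Z1 = {0, 1, 2, 5}; fixed.
Sat(AG A[(p ∨ ¬b) U a]) = {0, 1, 2, 5}

{0, 1, 2, 5}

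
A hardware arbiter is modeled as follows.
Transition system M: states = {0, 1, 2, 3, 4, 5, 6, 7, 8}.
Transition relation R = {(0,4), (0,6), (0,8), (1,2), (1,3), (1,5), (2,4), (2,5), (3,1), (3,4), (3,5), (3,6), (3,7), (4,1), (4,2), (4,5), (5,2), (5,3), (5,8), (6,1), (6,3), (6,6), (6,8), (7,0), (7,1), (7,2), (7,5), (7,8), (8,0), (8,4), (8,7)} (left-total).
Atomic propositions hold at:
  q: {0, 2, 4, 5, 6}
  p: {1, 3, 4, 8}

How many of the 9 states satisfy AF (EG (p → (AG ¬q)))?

Sat(¬q) = {1, 3, 7, 8}
AG ¬q: greatest fixpoint, start Z0 = {1, 3, 7, 8}, keep only states in Sat with every successor in Z. Z1 = ∅; fixed.
Sat(AG ¬q) = ∅
Sat(p → (AG ¬q)) = {0, 2, 5, 6, 7}
EG (p → (AG ¬q)): greatest fixpoint, start Z0 = {0, 2, 5, 6, 7}, keep only states in Sat with some successor in Z. Already a fixed point.
Sat(EG (p → (AG ¬q))) = {0, 2, 5, 6, 7}
AF (EG (p → (AG ¬q))): least fixpoint, start Z0 = {0, 2, 5, 6, 7}, add states with every successor in Z. Already a fixed point.
Sat(AF (EG (p → (AG ¬q)))) = {0, 2, 5, 6, 7}
|Sat(AF (EG (p → (AG ¬q))))| = |{0, 2, 5, 6, 7}| = 5.

5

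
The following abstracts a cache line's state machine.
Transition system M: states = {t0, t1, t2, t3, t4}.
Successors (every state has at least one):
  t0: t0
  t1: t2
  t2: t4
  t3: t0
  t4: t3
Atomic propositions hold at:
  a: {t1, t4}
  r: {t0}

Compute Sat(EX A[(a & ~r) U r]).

{t0, t3}

Sat(~r) = {t1, t2, t3, t4}
Sat(a & ~r) = {t1, t4}
A[(a & ~r) U r]: least fixpoint, start Z0 = Sat(r) = {t0}, add states in Sat(a & ~r) with every successor in Z. Already a fixed point.
Sat(A[(a & ~r) U r]) = {t0}
Sat(EX A[(a & ~r) U r]) = {s : some successor in {t0}} = {t0, t3}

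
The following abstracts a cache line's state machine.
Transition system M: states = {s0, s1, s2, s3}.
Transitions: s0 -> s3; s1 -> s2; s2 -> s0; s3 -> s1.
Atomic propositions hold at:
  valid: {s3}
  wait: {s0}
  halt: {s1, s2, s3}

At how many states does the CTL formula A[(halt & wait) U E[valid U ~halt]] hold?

Sat(halt & wait) = ∅
Sat(~halt) = {s0}
E[valid U ~halt]: least fixpoint, start Z0 = Sat(~halt) = {s0}, add states in Sat(valid) with some successor in Z. Already a fixed point.
Sat(E[valid U ~halt]) = {s0}
A[(halt & wait) U E[valid U ~halt]]: least fixpoint, start Z0 = Sat(E[valid U ~halt]) = {s0}, add states in Sat(halt & wait) with every successor in Z. Already a fixed point.
Sat(A[(halt & wait) U E[valid U ~halt]]) = {s0}
|Sat(A[(halt & wait) U E[valid U ~halt]])| = |{s0}| = 1.

1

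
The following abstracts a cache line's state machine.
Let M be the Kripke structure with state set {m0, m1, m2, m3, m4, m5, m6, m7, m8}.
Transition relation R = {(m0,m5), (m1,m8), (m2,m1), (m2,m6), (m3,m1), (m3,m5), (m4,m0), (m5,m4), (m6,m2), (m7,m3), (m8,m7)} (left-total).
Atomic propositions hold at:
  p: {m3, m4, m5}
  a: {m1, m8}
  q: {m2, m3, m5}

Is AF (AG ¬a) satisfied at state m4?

Yes

Sat(¬a) = {m0, m2, m3, m4, m5, m6, m7}
AG ¬a: greatest fixpoint, start Z0 = {m0, m2, m3, m4, m5, m6, m7}, keep only states in Sat with every successor in Z. Z1 = {m0, m4, m5, m6, m7}; Z2 = {m0, m4, m5}; fixed.
Sat(AG ¬a) = {m0, m4, m5}
AF (AG ¬a): least fixpoint, start Z0 = {m0, m4, m5}, add states with every successor in Z. Already a fixed point.
Sat(AF (AG ¬a)) = {m0, m4, m5}
m4 ∈ Sat(AF (AG ¬a)) = {m0, m4, m5}, so the formula holds at m4.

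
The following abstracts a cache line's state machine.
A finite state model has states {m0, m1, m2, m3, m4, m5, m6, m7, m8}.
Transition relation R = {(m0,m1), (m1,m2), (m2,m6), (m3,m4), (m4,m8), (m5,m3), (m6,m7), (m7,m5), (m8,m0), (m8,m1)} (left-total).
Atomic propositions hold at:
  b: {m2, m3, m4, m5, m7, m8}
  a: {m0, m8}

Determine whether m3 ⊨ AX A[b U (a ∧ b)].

Yes

Sat(a ∧ b) = {m8}
A[b U (a ∧ b)]: least fixpoint, start Z0 = Sat((a ∧ b)) = {m8}, add states in Sat(b) with every successor in Z. Z1 = {m4, m8}; Z2 = {m3, m4, m8}; Z3 = {m3, m4, m5, m8}; Z4 = {m3, m4, m5, m7, m8}; fixed.
Sat(A[b U (a ∧ b)]) = {m3, m4, m5, m7, m8}
Sat(AX A[b U (a ∧ b)]) = {s : every successor in {m3, m4, m5, m7, m8}} = {m3, m4, m5, m6, m7}
m3 ∈ Sat(AX A[b U (a ∧ b)]) = {m3, m4, m5, m6, m7}, so the formula holds at m3.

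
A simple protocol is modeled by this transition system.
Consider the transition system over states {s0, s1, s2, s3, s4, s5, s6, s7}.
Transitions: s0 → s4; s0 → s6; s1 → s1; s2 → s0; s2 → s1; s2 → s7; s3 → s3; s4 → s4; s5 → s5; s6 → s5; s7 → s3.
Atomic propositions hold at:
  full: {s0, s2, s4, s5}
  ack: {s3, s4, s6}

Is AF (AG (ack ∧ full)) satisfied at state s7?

Sat(ack ∧ full) = {s4}
AG (ack ∧ full): greatest fixpoint, start Z0 = {s4}, keep only states in Sat with every successor in Z. Already a fixed point.
Sat(AG (ack ∧ full)) = {s4}
AF (AG (ack ∧ full)): least fixpoint, start Z0 = {s4}, add states with every successor in Z. Already a fixed point.
Sat(AF (AG (ack ∧ full))) = {s4}
s7 ∉ Sat(AF (AG (ack ∧ full))) = {s4}, so the formula does not hold at s7.

No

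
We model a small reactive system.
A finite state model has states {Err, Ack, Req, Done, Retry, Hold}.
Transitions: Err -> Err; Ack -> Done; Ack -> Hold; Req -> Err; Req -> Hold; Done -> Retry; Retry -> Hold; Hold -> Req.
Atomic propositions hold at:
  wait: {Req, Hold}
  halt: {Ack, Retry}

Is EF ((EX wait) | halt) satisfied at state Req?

Sat(EX wait) = {s : some successor in {Req, Hold}} = {Ack, Req, Retry, Hold}
Sat((EX wait) | halt) = {Ack, Req, Retry, Hold}
EF ((EX wait) | halt): least fixpoint, start Z0 = {Ack, Req, Retry, Hold}, add states with some successor in Z. Z1 = {Ack, Req, Done, Retry, Hold}; fixed.
Sat(EF ((EX wait) | halt)) = {Ack, Req, Done, Retry, Hold}
Req ∈ Sat(EF ((EX wait) | halt)) = {Ack, Req, Done, Retry, Hold}, so the formula holds at Req.

Yes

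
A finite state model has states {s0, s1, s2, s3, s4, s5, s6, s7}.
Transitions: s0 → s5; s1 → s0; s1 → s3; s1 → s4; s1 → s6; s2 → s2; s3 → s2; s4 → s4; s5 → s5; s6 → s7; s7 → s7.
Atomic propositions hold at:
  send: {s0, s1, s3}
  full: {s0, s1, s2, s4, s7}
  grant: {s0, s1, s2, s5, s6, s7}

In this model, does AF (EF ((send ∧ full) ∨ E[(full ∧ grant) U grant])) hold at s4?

Sat(send ∧ full) = {s0, s1}
Sat(full ∧ grant) = {s0, s1, s2, s7}
E[(full ∧ grant) U grant]: least fixpoint, start Z0 = Sat(grant) = {s0, s1, s2, s5, s6, s7}, add states in Sat(full ∧ grant) with some successor in Z. Already a fixed point.
Sat(E[(full ∧ grant) U grant]) = {s0, s1, s2, s5, s6, s7}
Sat((send ∧ full) ∨ E[(full ∧ grant) U grant]) = {s0, s1, s2, s5, s6, s7}
EF ((send ∧ full) ∨ E[(full ∧ grant) U grant]): least fixpoint, start Z0 = {s0, s1, s2, s5, s6, s7}, add states with some successor in Z. Z1 = {s0, s1, s2, s3, s5, s6, s7}; fixed.
Sat(EF ((send ∧ full) ∨ E[(full ∧ grant) U grant])) = {s0, s1, s2, s3, s5, s6, s7}
AF (EF ((send ∧ full) ∨ E[(full ∧ grant) U grant])): least fixpoint, start Z0 = {s0, s1, s2, s3, s5, s6, s7}, add states with every successor in Z. Already a fixed point.
Sat(AF (EF ((send ∧ full) ∨ E[(full ∧ grant) U grant]))) = {s0, s1, s2, s3, s5, s6, s7}
s4 ∉ Sat(AF (EF ((send ∧ full) ∨ E[(full ∧ grant) U grant]))) = {s0, s1, s2, s3, s5, s6, s7}, so the formula does not hold at s4.

No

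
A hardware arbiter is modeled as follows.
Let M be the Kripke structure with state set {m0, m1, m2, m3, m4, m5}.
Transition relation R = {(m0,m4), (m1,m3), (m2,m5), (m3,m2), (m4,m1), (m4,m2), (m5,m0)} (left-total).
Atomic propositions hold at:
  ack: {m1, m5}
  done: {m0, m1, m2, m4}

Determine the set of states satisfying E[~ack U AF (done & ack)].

Sat(~ack) = {m0, m2, m3, m4}
Sat(done & ack) = {m1}
AF (done & ack): least fixpoint, start Z0 = {m1}, add states with every successor in Z. Already a fixed point.
Sat(AF (done & ack)) = {m1}
E[~ack U AF (done & ack)]: least fixpoint, start Z0 = Sat(AF (done & ack)) = {m1}, add states in Sat(~ack) with some successor in Z. Z1 = {m1, m4}; Z2 = {m0, m1, m4}; fixed.
Sat(E[~ack U AF (done & ack)]) = {m0, m1, m4}

{m0, m1, m4}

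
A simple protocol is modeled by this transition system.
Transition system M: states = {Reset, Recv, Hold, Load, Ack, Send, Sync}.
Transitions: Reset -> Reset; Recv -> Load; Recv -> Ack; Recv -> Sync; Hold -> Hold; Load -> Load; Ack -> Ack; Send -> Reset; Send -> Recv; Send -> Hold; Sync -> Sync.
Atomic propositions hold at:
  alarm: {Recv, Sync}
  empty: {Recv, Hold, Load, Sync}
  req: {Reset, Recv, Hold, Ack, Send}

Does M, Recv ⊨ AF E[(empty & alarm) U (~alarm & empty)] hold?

Sat(empty & alarm) = {Recv, Sync}
Sat(~alarm) = {Reset, Hold, Load, Ack, Send}
Sat(~alarm & empty) = {Hold, Load}
E[(empty & alarm) U (~alarm & empty)]: least fixpoint, start Z0 = Sat((~alarm & empty)) = {Hold, Load}, add states in Sat(empty & alarm) with some successor in Z. Z1 = {Recv, Hold, Load}; fixed.
Sat(E[(empty & alarm) U (~alarm & empty)]) = {Recv, Hold, Load}
AF E[(empty & alarm) U (~alarm & empty)]: least fixpoint, start Z0 = {Recv, Hold, Load}, add states with every successor in Z. Already a fixed point.
Sat(AF E[(empty & alarm) U (~alarm & empty)]) = {Recv, Hold, Load}
Recv ∈ Sat(AF E[(empty & alarm) U (~alarm & empty)]) = {Recv, Hold, Load}, so the formula holds at Recv.

Yes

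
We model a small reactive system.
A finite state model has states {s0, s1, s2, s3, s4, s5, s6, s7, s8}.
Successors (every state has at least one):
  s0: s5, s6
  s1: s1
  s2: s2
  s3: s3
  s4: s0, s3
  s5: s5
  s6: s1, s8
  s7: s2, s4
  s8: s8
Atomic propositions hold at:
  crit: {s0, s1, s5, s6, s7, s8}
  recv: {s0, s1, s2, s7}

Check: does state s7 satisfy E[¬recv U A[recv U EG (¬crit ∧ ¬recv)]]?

Sat(¬recv) = {s3, s4, s5, s6, s8}
Sat(¬crit) = {s2, s3, s4}
Sat(¬crit ∧ ¬recv) = {s3, s4}
EG (¬crit ∧ ¬recv): greatest fixpoint, start Z0 = {s3, s4}, keep only states in Sat with some successor in Z. Already a fixed point.
Sat(EG (¬crit ∧ ¬recv)) = {s3, s4}
A[recv U EG (¬crit ∧ ¬recv)]: least fixpoint, start Z0 = Sat(EG (¬crit ∧ ¬recv)) = {s3, s4}, add states in Sat(recv) with every successor in Z. Already a fixed point.
Sat(A[recv U EG (¬crit ∧ ¬recv)]) = {s3, s4}
E[¬recv U A[recv U EG (¬crit ∧ ¬recv)]]: least fixpoint, start Z0 = Sat(A[recv U EG (¬crit ∧ ¬recv)]) = {s3, s4}, add states in Sat(¬recv) with some successor in Z. Already a fixed point.
Sat(E[¬recv U A[recv U EG (¬crit ∧ ¬recv)]]) = {s3, s4}
s7 ∉ Sat(E[¬recv U A[recv U EG (¬crit ∧ ¬recv)]]) = {s3, s4}, so the formula does not hold at s7.

No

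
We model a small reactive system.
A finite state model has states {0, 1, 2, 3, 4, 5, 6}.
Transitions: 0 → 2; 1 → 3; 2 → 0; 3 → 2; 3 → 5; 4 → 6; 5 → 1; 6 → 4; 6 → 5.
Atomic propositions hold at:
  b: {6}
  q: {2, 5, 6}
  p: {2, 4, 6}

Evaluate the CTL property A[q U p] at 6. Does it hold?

A[q U p]: least fixpoint, start Z0 = Sat(p) = {2, 4, 6}, add states in Sat(q) with every successor in Z. Already a fixed point.
Sat(A[q U p]) = {2, 4, 6}
6 ∈ Sat(A[q U p]) = {2, 4, 6}, so the formula holds at 6.

Yes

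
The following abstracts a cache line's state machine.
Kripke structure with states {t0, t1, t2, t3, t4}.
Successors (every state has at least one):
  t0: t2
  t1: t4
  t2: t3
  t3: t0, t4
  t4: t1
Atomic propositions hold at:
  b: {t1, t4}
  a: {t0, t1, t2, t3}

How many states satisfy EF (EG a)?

EG a: greatest fixpoint, start Z0 = {t0, t1, t2, t3}, keep only states in Sat with some successor in Z. Z1 = {t0, t2, t3}; fixed.
Sat(EG a) = {t0, t2, t3}
EF (EG a): least fixpoint, start Z0 = {t0, t2, t3}, add states with some successor in Z. Already a fixed point.
Sat(EF (EG a)) = {t0, t2, t3}
|Sat(EF (EG a))| = |{t0, t2, t3}| = 3.

3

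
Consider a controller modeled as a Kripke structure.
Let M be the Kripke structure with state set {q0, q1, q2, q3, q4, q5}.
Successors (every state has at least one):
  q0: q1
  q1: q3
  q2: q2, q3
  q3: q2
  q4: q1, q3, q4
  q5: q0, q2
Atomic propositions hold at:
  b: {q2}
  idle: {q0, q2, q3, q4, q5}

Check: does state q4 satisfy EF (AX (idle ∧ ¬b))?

Yes

Sat(¬b) = {q0, q1, q3, q4, q5}
Sat(idle ∧ ¬b) = {q0, q3, q4, q5}
Sat(AX (idle ∧ ¬b)) = {s : every successor in {q0, q3, q4, q5}} = {q1}
EF (AX (idle ∧ ¬b)): least fixpoint, start Z0 = {q1}, add states with some successor in Z. Z1 = {q0, q1, q4}; Z2 = {q0, q1, q4, q5}; fixed.
Sat(EF (AX (idle ∧ ¬b))) = {q0, q1, q4, q5}
q4 ∈ Sat(EF (AX (idle ∧ ¬b))) = {q0, q1, q4, q5}, so the formula holds at q4.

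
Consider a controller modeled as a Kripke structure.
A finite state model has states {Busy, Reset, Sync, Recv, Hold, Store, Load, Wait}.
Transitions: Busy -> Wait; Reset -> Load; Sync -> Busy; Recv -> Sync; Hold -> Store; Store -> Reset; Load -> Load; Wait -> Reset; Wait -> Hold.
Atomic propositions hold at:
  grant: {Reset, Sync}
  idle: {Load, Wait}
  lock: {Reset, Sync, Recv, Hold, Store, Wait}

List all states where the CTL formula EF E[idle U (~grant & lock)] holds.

{Busy, Sync, Recv, Hold, Store, Wait}

Sat(~grant) = {Busy, Recv, Hold, Store, Load, Wait}
Sat(~grant & lock) = {Recv, Hold, Store, Wait}
E[idle U (~grant & lock)]: least fixpoint, start Z0 = Sat((~grant & lock)) = {Recv, Hold, Store, Wait}, add states in Sat(idle) with some successor in Z. Already a fixed point.
Sat(E[idle U (~grant & lock)]) = {Recv, Hold, Store, Wait}
EF E[idle U (~grant & lock)]: least fixpoint, start Z0 = {Recv, Hold, Store, Wait}, add states with some successor in Z. Z1 = {Busy, Recv, Hold, Store, Wait}; Z2 = {Busy, Sync, Recv, Hold, Store, Wait}; fixed.
Sat(EF E[idle U (~grant & lock)]) = {Busy, Sync, Recv, Hold, Store, Wait}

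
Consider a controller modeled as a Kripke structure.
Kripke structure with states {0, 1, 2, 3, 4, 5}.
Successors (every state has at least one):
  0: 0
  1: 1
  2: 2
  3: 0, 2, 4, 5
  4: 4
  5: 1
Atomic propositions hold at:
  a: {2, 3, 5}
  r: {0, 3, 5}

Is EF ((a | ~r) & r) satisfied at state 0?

Sat(~r) = {1, 2, 4}
Sat(a | ~r) = {1, 2, 3, 4, 5}
Sat((a | ~r) & r) = {3, 5}
EF ((a | ~r) & r): least fixpoint, start Z0 = {3, 5}, add states with some successor in Z. Already a fixed point.
Sat(EF ((a | ~r) & r)) = {3, 5}
0 ∉ Sat(EF ((a | ~r) & r)) = {3, 5}, so the formula does not hold at 0.

No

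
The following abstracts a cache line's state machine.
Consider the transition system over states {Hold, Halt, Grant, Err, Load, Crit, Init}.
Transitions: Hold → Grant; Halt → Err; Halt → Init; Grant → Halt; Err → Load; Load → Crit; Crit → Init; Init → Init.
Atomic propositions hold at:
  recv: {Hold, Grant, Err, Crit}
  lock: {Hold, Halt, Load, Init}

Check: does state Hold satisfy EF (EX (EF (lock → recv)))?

Yes

Sat(lock → recv) = {Hold, Grant, Err, Crit}
EF (lock → recv): least fixpoint, start Z0 = {Hold, Grant, Err, Crit}, add states with some successor in Z. Z1 = {Hold, Halt, Grant, Err, Load, Crit}; fixed.
Sat(EF (lock → recv)) = {Hold, Halt, Grant, Err, Load, Crit}
Sat(EX (EF (lock → recv))) = {s : some successor in {Hold, Halt, Grant, Err, Load, Crit}} = {Hold, Halt, Grant, Err, Load}
EF (EX (EF (lock → recv))): least fixpoint, start Z0 = {Hold, Halt, Grant, Err, Load}, add states with some successor in Z. Already a fixed point.
Sat(EF (EX (EF (lock → recv)))) = {Hold, Halt, Grant, Err, Load}
Hold ∈ Sat(EF (EX (EF (lock → recv)))) = {Hold, Halt, Grant, Err, Load}, so the formula holds at Hold.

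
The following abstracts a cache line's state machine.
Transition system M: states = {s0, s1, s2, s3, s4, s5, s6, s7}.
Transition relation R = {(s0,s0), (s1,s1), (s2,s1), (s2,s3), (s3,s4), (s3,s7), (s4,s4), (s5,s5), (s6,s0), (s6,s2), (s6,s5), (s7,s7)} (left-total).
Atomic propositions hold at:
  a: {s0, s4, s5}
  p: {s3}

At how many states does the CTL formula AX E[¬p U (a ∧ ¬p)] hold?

3

Sat(¬p) = {s0, s1, s2, s4, s5, s6, s7}
Sat(a ∧ ¬p) = {s0, s4, s5}
E[¬p U (a ∧ ¬p)]: least fixpoint, start Z0 = Sat((a ∧ ¬p)) = {s0, s4, s5}, add states in Sat(¬p) with some successor in Z. Z1 = {s0, s4, s5, s6}; fixed.
Sat(E[¬p U (a ∧ ¬p)]) = {s0, s4, s5, s6}
Sat(AX E[¬p U (a ∧ ¬p)]) = {s : every successor in {s0, s4, s5, s6}} = {s0, s4, s5}
|Sat(AX E[¬p U (a ∧ ¬p)])| = |{s0, s4, s5}| = 3.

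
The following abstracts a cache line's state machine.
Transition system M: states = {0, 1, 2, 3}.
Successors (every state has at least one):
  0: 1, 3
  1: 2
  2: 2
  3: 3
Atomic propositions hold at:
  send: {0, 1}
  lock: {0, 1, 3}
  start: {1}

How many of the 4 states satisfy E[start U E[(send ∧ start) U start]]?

Sat(send ∧ start) = {1}
E[(send ∧ start) U start]: least fixpoint, start Z0 = Sat(start) = {1}, add states in Sat(send ∧ start) with some successor in Z. Already a fixed point.
Sat(E[(send ∧ start) U start]) = {1}
E[start U E[(send ∧ start) U start]]: least fixpoint, start Z0 = Sat(E[(send ∧ start) U start]) = {1}, add states in Sat(start) with some successor in Z. Already a fixed point.
Sat(E[start U E[(send ∧ start) U start]]) = {1}
|Sat(E[start U E[(send ∧ start) U start]])| = |{1}| = 1.

1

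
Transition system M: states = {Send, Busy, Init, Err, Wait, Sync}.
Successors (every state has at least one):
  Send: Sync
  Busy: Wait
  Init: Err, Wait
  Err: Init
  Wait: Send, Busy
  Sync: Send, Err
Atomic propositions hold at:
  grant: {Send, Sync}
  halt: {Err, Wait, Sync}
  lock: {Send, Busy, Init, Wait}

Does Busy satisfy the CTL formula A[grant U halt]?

A[grant U halt]: least fixpoint, start Z0 = Sat(halt) = {Err, Wait, Sync}, add states in Sat(grant) with every successor in Z. Z1 = {Send, Err, Wait, Sync}; fixed.
Sat(A[grant U halt]) = {Send, Err, Wait, Sync}
Busy ∉ Sat(A[grant U halt]) = {Send, Err, Wait, Sync}, so the formula does not hold at Busy.

No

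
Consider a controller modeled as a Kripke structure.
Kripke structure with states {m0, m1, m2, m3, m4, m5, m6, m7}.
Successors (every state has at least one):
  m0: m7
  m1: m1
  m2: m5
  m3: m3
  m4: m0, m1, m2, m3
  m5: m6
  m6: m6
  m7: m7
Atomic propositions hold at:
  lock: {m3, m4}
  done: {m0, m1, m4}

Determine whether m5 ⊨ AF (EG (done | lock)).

No

Sat(done | lock) = {m0, m1, m3, m4}
EG (done | lock): greatest fixpoint, start Z0 = {m0, m1, m3, m4}, keep only states in Sat with some successor in Z. Z1 = {m1, m3, m4}; fixed.
Sat(EG (done | lock)) = {m1, m3, m4}
AF (EG (done | lock)): least fixpoint, start Z0 = {m1, m3, m4}, add states with every successor in Z. Already a fixed point.
Sat(AF (EG (done | lock))) = {m1, m3, m4}
m5 ∉ Sat(AF (EG (done | lock))) = {m1, m3, m4}, so the formula does not hold at m5.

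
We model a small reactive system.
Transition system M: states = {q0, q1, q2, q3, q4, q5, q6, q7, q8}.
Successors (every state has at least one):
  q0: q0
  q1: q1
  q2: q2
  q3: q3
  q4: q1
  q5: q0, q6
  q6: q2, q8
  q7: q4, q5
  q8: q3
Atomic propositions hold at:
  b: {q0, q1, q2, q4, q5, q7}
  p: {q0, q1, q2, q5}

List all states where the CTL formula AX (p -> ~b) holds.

{q3, q8}

Sat(~b) = {q3, q6, q8}
Sat(p -> ~b) = {q3, q4, q6, q7, q8}
Sat(AX (p -> ~b)) = {s : every successor in {q3, q4, q6, q7, q8}} = {q3, q8}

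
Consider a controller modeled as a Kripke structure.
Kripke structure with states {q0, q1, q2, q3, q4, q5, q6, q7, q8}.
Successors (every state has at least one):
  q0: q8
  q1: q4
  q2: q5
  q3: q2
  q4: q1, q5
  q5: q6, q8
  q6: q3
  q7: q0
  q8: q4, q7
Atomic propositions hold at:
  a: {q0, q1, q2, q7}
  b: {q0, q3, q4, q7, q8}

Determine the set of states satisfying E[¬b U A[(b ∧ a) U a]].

{q0, q1, q2, q7}

Sat(¬b) = {q1, q2, q5, q6}
Sat(b ∧ a) = {q0, q7}
A[(b ∧ a) U a]: least fixpoint, start Z0 = Sat(a) = {q0, q1, q2, q7}, add states in Sat(b ∧ a) with every successor in Z. Already a fixed point.
Sat(A[(b ∧ a) U a]) = {q0, q1, q2, q7}
E[¬b U A[(b ∧ a) U a]]: least fixpoint, start Z0 = Sat(A[(b ∧ a) U a]) = {q0, q1, q2, q7}, add states in Sat(¬b) with some successor in Z. Already a fixed point.
Sat(E[¬b U A[(b ∧ a) U a]]) = {q0, q1, q2, q7}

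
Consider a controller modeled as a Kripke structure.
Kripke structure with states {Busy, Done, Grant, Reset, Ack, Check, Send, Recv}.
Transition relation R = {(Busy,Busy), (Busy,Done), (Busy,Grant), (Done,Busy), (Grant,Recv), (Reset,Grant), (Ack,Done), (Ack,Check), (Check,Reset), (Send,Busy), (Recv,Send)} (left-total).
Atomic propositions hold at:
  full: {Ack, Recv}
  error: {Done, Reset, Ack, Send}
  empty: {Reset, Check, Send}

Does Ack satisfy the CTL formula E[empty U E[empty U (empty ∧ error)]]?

No

Sat(empty ∧ error) = {Reset, Send}
E[empty U (empty ∧ error)]: least fixpoint, start Z0 = Sat((empty ∧ error)) = {Reset, Send}, add states in Sat(empty) with some successor in Z. Z1 = {Reset, Check, Send}; fixed.
Sat(E[empty U (empty ∧ error)]) = {Reset, Check, Send}
E[empty U E[empty U (empty ∧ error)]]: least fixpoint, start Z0 = Sat(E[empty U (empty ∧ error)]) = {Reset, Check, Send}, add states in Sat(empty) with some successor in Z. Already a fixed point.
Sat(E[empty U E[empty U (empty ∧ error)]]) = {Reset, Check, Send}
Ack ∉ Sat(E[empty U E[empty U (empty ∧ error)]]) = {Reset, Check, Send}, so the formula does not hold at Ack.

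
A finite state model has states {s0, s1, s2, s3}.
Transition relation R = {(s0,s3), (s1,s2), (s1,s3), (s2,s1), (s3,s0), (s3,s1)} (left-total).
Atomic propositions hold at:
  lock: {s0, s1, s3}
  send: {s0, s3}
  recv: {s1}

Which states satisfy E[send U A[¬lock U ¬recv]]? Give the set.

Sat(¬lock) = {s2}
Sat(¬recv) = {s0, s2, s3}
A[¬lock U ¬recv]: least fixpoint, start Z0 = Sat(¬recv) = {s0, s2, s3}, add states in Sat(¬lock) with every successor in Z. Already a fixed point.
Sat(A[¬lock U ¬recv]) = {s0, s2, s3}
E[send U A[¬lock U ¬recv]]: least fixpoint, start Z0 = Sat(A[¬lock U ¬recv]) = {s0, s2, s3}, add states in Sat(send) with some successor in Z. Already a fixed point.
Sat(E[send U A[¬lock U ¬recv]]) = {s0, s2, s3}

{s0, s2, s3}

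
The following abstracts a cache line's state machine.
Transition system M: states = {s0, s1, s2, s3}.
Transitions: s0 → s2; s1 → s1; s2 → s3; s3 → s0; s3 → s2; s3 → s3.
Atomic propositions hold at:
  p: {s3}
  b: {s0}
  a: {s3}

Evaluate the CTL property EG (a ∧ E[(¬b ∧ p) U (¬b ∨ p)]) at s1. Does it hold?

Sat(¬b) = {s1, s2, s3}
Sat(¬b ∧ p) = {s3}
Sat(¬b ∨ p) = {s1, s2, s3}
E[(¬b ∧ p) U (¬b ∨ p)]: least fixpoint, start Z0 = Sat((¬b ∨ p)) = {s1, s2, s3}, add states in Sat(¬b ∧ p) with some successor in Z. Already a fixed point.
Sat(E[(¬b ∧ p) U (¬b ∨ p)]) = {s1, s2, s3}
Sat(a ∧ E[(¬b ∧ p) U (¬b ∨ p)]) = {s3}
EG (a ∧ E[(¬b ∧ p) U (¬b ∨ p)]): greatest fixpoint, start Z0 = {s3}, keep only states in Sat with some successor in Z. Already a fixed point.
Sat(EG (a ∧ E[(¬b ∧ p) U (¬b ∨ p)])) = {s3}
s1 ∉ Sat(EG (a ∧ E[(¬b ∧ p) U (¬b ∨ p)])) = {s3}, so the formula does not hold at s1.

No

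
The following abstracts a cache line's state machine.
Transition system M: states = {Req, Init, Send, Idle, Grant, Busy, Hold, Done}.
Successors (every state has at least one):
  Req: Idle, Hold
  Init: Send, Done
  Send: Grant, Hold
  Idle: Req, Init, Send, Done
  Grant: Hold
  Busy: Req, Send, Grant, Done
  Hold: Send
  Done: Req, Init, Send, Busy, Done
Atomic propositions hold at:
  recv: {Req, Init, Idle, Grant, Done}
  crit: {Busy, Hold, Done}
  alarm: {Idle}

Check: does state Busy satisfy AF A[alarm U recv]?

A[alarm U recv]: least fixpoint, start Z0 = Sat(recv) = {Req, Init, Idle, Grant, Done}, add states in Sat(alarm) with every successor in Z. Already a fixed point.
Sat(A[alarm U recv]) = {Req, Init, Idle, Grant, Done}
AF A[alarm U recv]: least fixpoint, start Z0 = {Req, Init, Idle, Grant, Done}, add states with every successor in Z. Already a fixed point.
Sat(AF A[alarm U recv]) = {Req, Init, Idle, Grant, Done}
Busy ∉ Sat(AF A[alarm U recv]) = {Req, Init, Idle, Grant, Done}, so the formula does not hold at Busy.

No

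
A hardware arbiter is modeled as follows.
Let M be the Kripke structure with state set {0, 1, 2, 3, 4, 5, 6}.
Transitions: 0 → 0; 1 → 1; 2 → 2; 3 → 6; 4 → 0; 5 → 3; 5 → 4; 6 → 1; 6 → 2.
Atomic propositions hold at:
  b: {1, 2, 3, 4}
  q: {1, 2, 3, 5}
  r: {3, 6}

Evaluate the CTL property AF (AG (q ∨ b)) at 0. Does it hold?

Sat(q ∨ b) = {1, 2, 3, 4, 5}
AG (q ∨ b): greatest fixpoint, start Z0 = {1, 2, 3, 4, 5}, keep only states in Sat with every successor in Z. Z1 = {1, 2, 5}; Z2 = {1, 2}; fixed.
Sat(AG (q ∨ b)) = {1, 2}
AF (AG (q ∨ b)): least fixpoint, start Z0 = {1, 2}, add states with every successor in Z. Z1 = {1, 2, 6}; Z2 = {1, 2, 3, 6}; fixed.
Sat(AF (AG (q ∨ b))) = {1, 2, 3, 6}
0 ∉ Sat(AF (AG (q ∨ b))) = {1, 2, 3, 6}, so the formula does not hold at 0.

No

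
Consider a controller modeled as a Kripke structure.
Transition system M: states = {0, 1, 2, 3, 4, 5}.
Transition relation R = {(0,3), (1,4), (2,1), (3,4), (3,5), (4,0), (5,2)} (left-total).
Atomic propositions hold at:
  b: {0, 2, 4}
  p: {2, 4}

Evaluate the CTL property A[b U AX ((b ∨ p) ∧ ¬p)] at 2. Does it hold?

Sat(b ∨ p) = {0, 2, 4}
Sat(¬p) = {0, 1, 3, 5}
Sat((b ∨ p) ∧ ¬p) = {0}
Sat(AX ((b ∨ p) ∧ ¬p)) = {s : every successor in {0}} = {4}
A[b U AX ((b ∨ p) ∧ ¬p)]: least fixpoint, start Z0 = Sat(AX ((b ∨ p) ∧ ¬p)) = {4}, add states in Sat(b) with every successor in Z. Already a fixed point.
Sat(A[b U AX ((b ∨ p) ∧ ¬p)]) = {4}
2 ∉ Sat(A[b U AX ((b ∨ p) ∧ ¬p)]) = {4}, so the formula does not hold at 2.

No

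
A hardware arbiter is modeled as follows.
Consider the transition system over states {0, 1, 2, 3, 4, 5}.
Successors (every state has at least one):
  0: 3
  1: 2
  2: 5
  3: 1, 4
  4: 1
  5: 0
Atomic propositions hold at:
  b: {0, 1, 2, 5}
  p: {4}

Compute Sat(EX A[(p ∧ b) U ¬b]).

Sat(p ∧ b) = ∅
Sat(¬b) = {3, 4}
A[(p ∧ b) U ¬b]: least fixpoint, start Z0 = Sat(¬b) = {3, 4}, add states in Sat(p ∧ b) with every successor in Z. Already a fixed point.
Sat(A[(p ∧ b) U ¬b]) = {3, 4}
Sat(EX A[(p ∧ b) U ¬b]) = {s : some successor in {3, 4}} = {0, 3}

{0, 3}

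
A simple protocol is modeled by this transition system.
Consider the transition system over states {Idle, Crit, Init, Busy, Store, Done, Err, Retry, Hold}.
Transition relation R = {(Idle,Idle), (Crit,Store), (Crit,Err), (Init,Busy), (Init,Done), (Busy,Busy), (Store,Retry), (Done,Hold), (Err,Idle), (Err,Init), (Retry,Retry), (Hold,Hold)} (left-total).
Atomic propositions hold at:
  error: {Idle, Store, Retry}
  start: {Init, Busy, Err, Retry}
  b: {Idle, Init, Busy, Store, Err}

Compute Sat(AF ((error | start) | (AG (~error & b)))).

{Idle, Crit, Init, Busy, Store, Err, Retry}

Sat(error | start) = {Idle, Init, Busy, Store, Err, Retry}
Sat(~error) = {Crit, Init, Busy, Done, Err, Hold}
Sat(~error & b) = {Init, Busy, Err}
AG (~error & b): greatest fixpoint, start Z0 = {Init, Busy, Err}, keep only states in Sat with every successor in Z. Z1 = {Busy}; fixed.
Sat(AG (~error & b)) = {Busy}
Sat((error | start) | (AG (~error & b))) = {Idle, Init, Busy, Store, Err, Retry}
AF ((error | start) | (AG (~error & b))): least fixpoint, start Z0 = {Idle, Init, Busy, Store, Err, Retry}, add states with every successor in Z. Z1 = {Idle, Crit, Init, Busy, Store, Err, Retry}; fixed.
Sat(AF ((error | start) | (AG (~error & b)))) = {Idle, Crit, Init, Busy, Store, Err, Retry}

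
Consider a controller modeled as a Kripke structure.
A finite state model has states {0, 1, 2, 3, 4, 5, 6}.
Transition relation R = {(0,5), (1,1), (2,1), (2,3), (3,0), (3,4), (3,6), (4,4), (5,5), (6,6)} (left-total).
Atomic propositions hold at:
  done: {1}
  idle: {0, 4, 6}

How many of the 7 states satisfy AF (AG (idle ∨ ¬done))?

Sat(¬done) = {0, 2, 3, 4, 5, 6}
Sat(idle ∨ ¬done) = {0, 2, 3, 4, 5, 6}
AG (idle ∨ ¬done): greatest fixpoint, start Z0 = {0, 2, 3, 4, 5, 6}, keep only states in Sat with every successor in Z. Z1 = {0, 3, 4, 5, 6}; fixed.
Sat(AG (idle ∨ ¬done)) = {0, 3, 4, 5, 6}
AF (AG (idle ∨ ¬done)): least fixpoint, start Z0 = {0, 3, 4, 5, 6}, add states with every successor in Z. Already a fixed point.
Sat(AF (AG (idle ∨ ¬done))) = {0, 3, 4, 5, 6}
|Sat(AF (AG (idle ∨ ¬done)))| = |{0, 3, 4, 5, 6}| = 5.

5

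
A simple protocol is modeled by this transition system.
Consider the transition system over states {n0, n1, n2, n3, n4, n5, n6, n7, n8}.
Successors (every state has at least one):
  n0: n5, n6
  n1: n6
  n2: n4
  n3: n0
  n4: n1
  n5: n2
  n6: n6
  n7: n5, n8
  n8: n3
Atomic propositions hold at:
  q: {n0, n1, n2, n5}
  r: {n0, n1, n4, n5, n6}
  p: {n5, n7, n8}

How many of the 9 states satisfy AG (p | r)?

3

Sat(p | r) = {n0, n1, n4, n5, n6, n7, n8}
AG (p | r): greatest fixpoint, start Z0 = {n0, n1, n4, n5, n6, n7, n8}, keep only states in Sat with every successor in Z. Z1 = {n0, n1, n4, n6, n7}; Z2 = {n1, n4, n6}; fixed.
Sat(AG (p | r)) = {n1, n4, n6}
|Sat(AG (p | r))| = |{n1, n4, n6}| = 3.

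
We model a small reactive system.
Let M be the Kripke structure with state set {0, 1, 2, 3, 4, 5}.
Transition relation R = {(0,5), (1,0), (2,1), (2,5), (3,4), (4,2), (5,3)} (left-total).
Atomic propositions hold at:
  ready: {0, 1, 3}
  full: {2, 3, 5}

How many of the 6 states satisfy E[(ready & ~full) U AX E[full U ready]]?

5

Sat(~full) = {0, 1, 4}
Sat(ready & ~full) = {0, 1}
E[full U ready]: least fixpoint, start Z0 = Sat(ready) = {0, 1, 3}, add states in Sat(full) with some successor in Z. Z1 = {0, 1, 2, 3, 5}; fixed.
Sat(E[full U ready]) = {0, 1, 2, 3, 5}
Sat(AX E[full U ready]) = {s : every successor in {0, 1, 2, 3, 5}} = {0, 1, 2, 4, 5}
E[(ready & ~full) U AX E[full U ready]]: least fixpoint, start Z0 = Sat(AX E[full U ready]) = {0, 1, 2, 4, 5}, add states in Sat(ready & ~full) with some successor in Z. Already a fixed point.
Sat(E[(ready & ~full) U AX E[full U ready]]) = {0, 1, 2, 4, 5}
|Sat(E[(ready & ~full) U AX E[full U ready]])| = |{0, 1, 2, 4, 5}| = 5.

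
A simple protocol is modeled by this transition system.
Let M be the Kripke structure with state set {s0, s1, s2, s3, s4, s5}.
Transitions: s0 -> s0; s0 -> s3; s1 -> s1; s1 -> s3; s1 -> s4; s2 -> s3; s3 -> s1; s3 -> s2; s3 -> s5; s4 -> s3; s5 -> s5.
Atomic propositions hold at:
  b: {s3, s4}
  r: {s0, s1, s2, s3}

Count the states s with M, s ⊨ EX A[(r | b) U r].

Sat(r | b) = {s0, s1, s2, s3, s4}
A[(r | b) U r]: least fixpoint, start Z0 = Sat(r) = {s0, s1, s2, s3}, add states in Sat(r | b) with every successor in Z. Z1 = {s0, s1, s2, s3, s4}; fixed.
Sat(A[(r | b) U r]) = {s0, s1, s2, s3, s4}
Sat(EX A[(r | b) U r]) = {s : some successor in {s0, s1, s2, s3, s4}} = {s0, s1, s2, s3, s4}
|Sat(EX A[(r | b) U r])| = |{s0, s1, s2, s3, s4}| = 5.

5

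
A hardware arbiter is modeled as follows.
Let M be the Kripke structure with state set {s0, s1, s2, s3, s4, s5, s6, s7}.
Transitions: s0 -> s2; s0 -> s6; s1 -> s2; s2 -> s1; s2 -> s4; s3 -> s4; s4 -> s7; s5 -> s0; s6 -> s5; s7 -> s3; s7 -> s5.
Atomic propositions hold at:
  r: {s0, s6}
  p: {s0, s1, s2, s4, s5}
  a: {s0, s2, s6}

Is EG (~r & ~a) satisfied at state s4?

Sat(~r) = {s1, s2, s3, s4, s5, s7}
Sat(~a) = {s1, s3, s4, s5, s7}
Sat(~r & ~a) = {s1, s3, s4, s5, s7}
EG (~r & ~a): greatest fixpoint, start Z0 = {s1, s3, s4, s5, s7}, keep only states in Sat with some successor in Z. Z1 = {s3, s4, s7}; fixed.
Sat(EG (~r & ~a)) = {s3, s4, s7}
s4 ∈ Sat(EG (~r & ~a)) = {s3, s4, s7}, so the formula holds at s4.

Yes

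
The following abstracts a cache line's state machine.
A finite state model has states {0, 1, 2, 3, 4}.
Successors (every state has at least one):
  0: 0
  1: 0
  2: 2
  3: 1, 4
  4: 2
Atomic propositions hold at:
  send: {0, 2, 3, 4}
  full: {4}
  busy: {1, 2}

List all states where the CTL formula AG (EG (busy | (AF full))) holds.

AF full: least fixpoint, start Z0 = {4}, add states with every successor in Z. Already a fixed point.
Sat(AF full) = {4}
Sat(busy | (AF full)) = {1, 2, 4}
EG (busy | (AF full)): greatest fixpoint, start Z0 = {1, 2, 4}, keep only states in Sat with some successor in Z. Z1 = {2, 4}; fixed.
Sat(EG (busy | (AF full))) = {2, 4}
AG (EG (busy | (AF full))): greatest fixpoint, start Z0 = {2, 4}, keep only states in Sat with every successor in Z. Already a fixed point.
Sat(AG (EG (busy | (AF full)))) = {2, 4}

{2, 4}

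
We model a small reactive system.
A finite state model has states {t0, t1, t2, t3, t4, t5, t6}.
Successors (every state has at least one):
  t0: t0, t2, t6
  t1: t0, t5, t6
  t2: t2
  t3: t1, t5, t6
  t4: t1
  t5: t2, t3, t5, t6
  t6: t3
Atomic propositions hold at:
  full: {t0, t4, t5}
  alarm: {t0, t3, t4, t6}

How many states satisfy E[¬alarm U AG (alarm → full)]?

Sat(¬alarm) = {t1, t2, t5}
Sat(alarm → full) = {t0, t1, t2, t4, t5}
AG (alarm → full): greatest fixpoint, start Z0 = {t0, t1, t2, t4, t5}, keep only states in Sat with every successor in Z. Z1 = {t2, t4}; Z2 = {t2}; fixed.
Sat(AG (alarm → full)) = {t2}
E[¬alarm U AG (alarm → full)]: least fixpoint, start Z0 = Sat(AG (alarm → full)) = {t2}, add states in Sat(¬alarm) with some successor in Z. Z1 = {t2, t5}; Z2 = {t1, t2, t5}; fixed.
Sat(E[¬alarm U AG (alarm → full)]) = {t1, t2, t5}
|Sat(E[¬alarm U AG (alarm → full)])| = |{t1, t2, t5}| = 3.

3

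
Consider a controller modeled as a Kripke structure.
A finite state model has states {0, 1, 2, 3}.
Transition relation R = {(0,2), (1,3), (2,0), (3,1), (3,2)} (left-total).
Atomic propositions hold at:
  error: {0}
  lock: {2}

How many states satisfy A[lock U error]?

A[lock U error]: least fixpoint, start Z0 = Sat(error) = {0}, add states in Sat(lock) with every successor in Z. Z1 = {0, 2}; fixed.
Sat(A[lock U error]) = {0, 2}
|Sat(A[lock U error])| = |{0, 2}| = 2.

2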